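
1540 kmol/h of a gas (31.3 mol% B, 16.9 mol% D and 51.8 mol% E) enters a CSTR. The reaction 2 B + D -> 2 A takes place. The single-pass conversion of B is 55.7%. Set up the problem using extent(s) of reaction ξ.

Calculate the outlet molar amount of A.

268 kmol/h

B reacted = 0.557 × 482 = 268.5 kmol/h; ν_B = −2, so ξ = 268.5/2 = 134.2 kmol/h.
Outlet amounts (n = n₀ + ν ξ):
  B: 482 − 2(134.2) = 213.5
  D: 260.3 − 1(134.2) = 126
  A: 0 + 2(134.2) = 268.5
  E: 797.7 (inert)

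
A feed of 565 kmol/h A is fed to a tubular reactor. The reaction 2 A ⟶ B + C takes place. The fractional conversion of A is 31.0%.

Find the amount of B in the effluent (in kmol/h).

87.6 kmol/h

A reacted = 0.31 × 565 = 175.2 kmol/h; ν_A = −2, so ξ = 175.2/2 = 87.58 kmol/h.
Outlet amounts (n = n₀ + ν ξ):
  A: 565 − 2(87.58) = 389.9
  B: 0 + 1(87.58) = 87.58
  C: 0 + 1(87.58) = 87.58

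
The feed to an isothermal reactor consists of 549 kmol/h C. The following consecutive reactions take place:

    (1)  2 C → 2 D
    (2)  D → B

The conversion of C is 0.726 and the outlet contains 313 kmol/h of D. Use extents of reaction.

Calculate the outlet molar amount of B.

85.6 kmol/h

Conversion of C: C consumed = 2ξ₁ = 0.726 × 549 → ξ₁ = 199.3 kmol/h.
D balance: n_D = 0 + 2ξ₁ − 1ξ₂ = 313 → ξ₂ = (2·199.3 − 313)/1 = 85.57 kmol/h.
Outlet amounts (n = n₀ + Σ ν·ξ):
  C: 549 − 2(199.3) = 150.4
  D: 0 + 2(199.3) − 1(85.57) = 313
  B: 0 + 1(85.57) = 85.57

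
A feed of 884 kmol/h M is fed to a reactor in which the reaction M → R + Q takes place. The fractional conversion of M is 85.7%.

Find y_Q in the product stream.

0.461

M reacted = 0.857 × 884 = 757.6 kmol/h; ν_M = −1, so ξ = 757.6/1 = 757.6 kmol/h.
Outlet amounts (n = n₀ + ν ξ):
  M: 884 − 1(757.6) = 126.4
  R: 0 + 1(757.6) = 757.6
  Q: 0 + 1(757.6) = 757.6
Total out = 1642 kmol/h; y_Q = 757.6 / 1642 = 0.4615.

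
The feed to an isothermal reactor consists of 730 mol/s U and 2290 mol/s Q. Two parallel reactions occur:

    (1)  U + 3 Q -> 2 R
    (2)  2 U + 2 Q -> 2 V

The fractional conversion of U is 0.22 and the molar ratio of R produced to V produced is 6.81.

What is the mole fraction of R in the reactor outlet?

0.0908

Conversion of U: U consumed = 0.22 × 730 = 160.6 mol/s = 1ξ₁ + 2ξ₂.
Selectivity: 2ξ₁ / (2ξ₂) = 6.81 → ξ₁ = 6.81 ξ₂.
Substitute: (1·6.81 + 2) ξ₂ = 160.6 → ξ₂ = 18.23 mol/s, ξ₁ = 124.1 mol/s.
Outlet amounts (n = n₀ + Σ ν·ξ):
  U: 730 − 1(124.1) − 2(18.23) = 569.4
  Q: 2290 − 3(124.1) − 2(18.23) = 1881
  R: 0 + 2(124.1) = 248.3
  V: 0 + 2(18.23) = 36.46
Total out = 2735 mol/s; y_R = 248.3 / 2735 = 0.09077.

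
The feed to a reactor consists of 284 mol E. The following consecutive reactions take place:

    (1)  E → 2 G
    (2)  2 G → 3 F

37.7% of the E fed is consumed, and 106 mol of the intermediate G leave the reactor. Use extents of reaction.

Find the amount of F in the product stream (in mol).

162 mol

Conversion of E: E consumed = 1ξ₁ = 0.377 × 284 → ξ₁ = 107.1 mol.
G balance: n_G = 0 + 2ξ₁ − 2ξ₂ = 106 → ξ₂ = (2·107.1 − 106)/2 = 54.07 mol.
Outlet amounts (n = n₀ + Σ ν·ξ):
  E: 284 − 1(107.1) = 176.9
  G: 0 + 2(107.1) − 2(54.07) = 106
  F: 0 + 3(54.07) = 162.2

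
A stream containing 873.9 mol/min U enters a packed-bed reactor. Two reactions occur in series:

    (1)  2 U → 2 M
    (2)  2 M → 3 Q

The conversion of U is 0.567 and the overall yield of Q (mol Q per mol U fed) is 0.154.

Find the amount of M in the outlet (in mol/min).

Conversion of U: U consumed = 2ξ₁ = 0.567 × 873.9 → ξ₁ = 247.8 mol/min.
Yield of Q: 3ξ₂ / 873.9 = 0.154 → ξ₂ = 44.86 mol/min.
Outlet amounts (n = n₀ + Σ ν·ξ):
  U: 873.9 − 2(247.8) = 378.4
  M: 0 + 2(247.8) − 2(44.86) = 405.8
  Q: 0 + 3(44.86) = 134.6

406 mol/min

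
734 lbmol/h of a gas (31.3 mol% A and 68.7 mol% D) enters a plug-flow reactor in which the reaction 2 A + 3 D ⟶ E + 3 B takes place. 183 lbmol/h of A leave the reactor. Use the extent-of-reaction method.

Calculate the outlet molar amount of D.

434 lbmol/h

For A: n = n₀ − 2ξ → 183 = 229.7 − 2ξ, giving ξ = 23.37 lbmol/h.
Outlet amounts (n = n₀ + ν ξ):
  A: 229.7 − 2(23.37) = 183
  D: 504.3 − 3(23.37) = 434.1
  E: 0 + 1(23.37) = 23.37
  B: 0 + 3(23.37) = 70.11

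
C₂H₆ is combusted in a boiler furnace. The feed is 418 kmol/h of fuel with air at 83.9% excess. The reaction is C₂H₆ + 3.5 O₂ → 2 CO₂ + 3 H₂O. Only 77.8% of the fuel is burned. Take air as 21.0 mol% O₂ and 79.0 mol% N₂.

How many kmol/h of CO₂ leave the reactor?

Stoichiometric O₂ = 3.5 × 418 = 1463 kmol/h; O₂ fed = 1463 × 1.839 = 2690 kmol/h.
N₂ fed = 2690 × 79/21 = 10120 kmol/h.
Fuel reacted = 0.778 × 418 → ξ = 325.2 kmol/h.
Outlet (n = n₀ + ν ξ):
  C₂H₆: 418 − 1(325.2) = 92.8
  O₂: 2690 − 3.5(325.2) = 1552
  N₂: 10120 (inert)
  CO₂: 0 + 2(325.2) = 650.4
  H₂O: 0 + 3(325.2) = 975.6

650 kmol/h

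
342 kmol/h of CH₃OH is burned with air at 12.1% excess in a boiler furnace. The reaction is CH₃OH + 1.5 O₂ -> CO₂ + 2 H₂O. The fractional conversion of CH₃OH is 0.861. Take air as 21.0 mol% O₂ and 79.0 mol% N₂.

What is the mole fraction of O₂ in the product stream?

Stoichiometric O₂ = 1.5 × 342 = 513 kmol/h; O₂ fed = 513 × 1.121 = 575.1 kmol/h.
N₂ fed = 575.1 × 79/21 = 2163 kmol/h.
Fuel reacted = 0.861 × 342 → ξ = 294.5 kmol/h.
Outlet (n = n₀ + ν ξ):
  CH₃OH: 342 − 1(294.5) = 47.54
  O₂: 575.1 − 1.5(294.5) = 133.4
  N₂: 2163 (inert)
  CO₂: 0 + 1(294.5) = 294.5
  H₂O: 0 + 2(294.5) = 588.9
Total out = 3228 kmol/h; y_O₂ = 133.4 / 3228 = 0.04132.

0.0413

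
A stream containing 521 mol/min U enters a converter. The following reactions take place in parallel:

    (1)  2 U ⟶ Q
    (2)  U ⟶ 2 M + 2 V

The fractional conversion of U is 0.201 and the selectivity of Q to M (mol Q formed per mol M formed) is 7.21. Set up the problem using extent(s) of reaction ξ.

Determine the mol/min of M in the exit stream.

7.02 mol/min

Conversion of U: U consumed = 0.201 × 521 = 104.7 mol/min = 2ξ₁ + 1ξ₂.
Selectivity: 1ξ₁ / (2ξ₂) = 7.21 → ξ₁ = 14.42 ξ₂.
Substitute: (2·14.42 + 1) ξ₂ = 104.7 → ξ₂ = 3.509 mol/min, ξ₁ = 50.61 mol/min.
Outlet amounts (n = n₀ + Σ ν·ξ):
  U: 521 − 2(50.61) − 1(3.509) = 416.3
  Q: 0 + 1(50.61) = 50.61
  M: 0 + 2(3.509) = 7.019
  V: 0 + 2(3.509) = 7.019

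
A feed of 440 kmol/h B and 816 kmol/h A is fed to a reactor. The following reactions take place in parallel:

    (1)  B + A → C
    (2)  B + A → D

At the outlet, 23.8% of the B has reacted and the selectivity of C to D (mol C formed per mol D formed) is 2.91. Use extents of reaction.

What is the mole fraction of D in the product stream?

0.0233

Conversion of B: B consumed = 0.238 × 440 = 104.7 kmol/h = 1ξ₁ + 1ξ₂.
Selectivity: 1ξ₁ / (1ξ₂) = 2.91 → ξ₁ = 2.91 ξ₂.
Substitute: (1·2.91 + 1) ξ₂ = 104.7 → ξ₂ = 26.78 kmol/h, ξ₁ = 77.94 kmol/h.
Outlet amounts (n = n₀ + Σ ν·ξ):
  B: 440 − 1(77.94) − 1(26.78) = 335.3
  A: 816 − 1(77.94) − 1(26.78) = 711.3
  C: 0 + 1(77.94) = 77.94
  D: 0 + 1(26.78) = 26.78
Total out = 1151 kmol/h; y_D = 26.78 / 1151 = 0.02326.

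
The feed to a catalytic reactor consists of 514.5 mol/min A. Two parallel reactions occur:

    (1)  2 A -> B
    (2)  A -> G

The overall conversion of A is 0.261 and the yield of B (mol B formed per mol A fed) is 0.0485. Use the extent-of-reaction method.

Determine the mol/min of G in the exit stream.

Yield of B: 1ξ₁ / 514.5 = 0.0485 → ξ₁ = 24.95 mol/min.
Conversion of A: 2ξ₁ + 1ξ₂ = 0.261 × 514.5 = 134.3 → ξ₂ = 84.38 mol/min.
Outlet amounts (n = n₀ + Σ ν·ξ):
  A: 514.5 − 2(24.95) − 1(84.38) = 380.2
  B: 0 + 1(24.95) = 24.95
  G: 0 + 1(84.38) = 84.38

84.4 mol/min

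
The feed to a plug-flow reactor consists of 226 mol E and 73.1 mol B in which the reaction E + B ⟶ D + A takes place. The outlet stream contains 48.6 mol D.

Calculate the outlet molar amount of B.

For D: n = n₀ + 1ξ → 48.6 = 0 + 1ξ, giving ξ = 48.6 mol.
Outlet amounts (n = n₀ + ν ξ):
  E: 226 − 1(48.6) = 177.4
  B: 73.1 − 1(48.6) = 24.5
  D: 0 + 1(48.6) = 48.6
  A: 0 + 1(48.6) = 48.6

24.5 mol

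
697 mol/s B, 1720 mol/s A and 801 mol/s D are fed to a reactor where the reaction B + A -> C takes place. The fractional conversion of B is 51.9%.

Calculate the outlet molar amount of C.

362 mol/s

B reacted = 0.519 × 697 = 361.7 mol/s; ν_B = −1, so ξ = 361.7/1 = 361.7 mol/s.
Outlet amounts (n = n₀ + ν ξ):
  B: 697 − 1(361.7) = 335.3
  A: 1720 − 1(361.7) = 1358
  C: 0 + 1(361.7) = 361.7
  D: 801 (inert)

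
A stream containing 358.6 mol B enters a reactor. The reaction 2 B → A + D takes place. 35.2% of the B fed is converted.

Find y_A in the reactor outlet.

B reacted = 0.352 × 358.6 = 126.2 mol; ν_B = −2, so ξ = 126.2/2 = 63.11 mol.
Outlet amounts (n = n₀ + ν ξ):
  B: 358.6 − 2(63.11) = 232.4
  A: 0 + 1(63.11) = 63.11
  D: 0 + 1(63.11) = 63.11
Total out = 358.6 mol; y_A = 63.11 / 358.6 = 0.176.

0.176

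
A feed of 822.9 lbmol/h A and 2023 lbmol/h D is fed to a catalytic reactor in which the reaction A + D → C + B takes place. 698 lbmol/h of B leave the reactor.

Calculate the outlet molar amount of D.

1320 lbmol/h

For B: n = n₀ + 1ξ → 698 = 0 + 1ξ, giving ξ = 698 lbmol/h.
Outlet amounts (n = n₀ + ν ξ):
  A: 822.9 − 1(698) = 124.9
  D: 2023 − 1(698) = 1325
  C: 0 + 1(698) = 698
  B: 0 + 1(698) = 698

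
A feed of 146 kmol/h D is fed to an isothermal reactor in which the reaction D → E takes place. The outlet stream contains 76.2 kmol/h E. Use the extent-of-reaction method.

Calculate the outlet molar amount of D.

69.8 kmol/h

For E: n = n₀ + 1ξ → 76.2 = 0 + 1ξ, giving ξ = 76.2 kmol/h.
Outlet amounts (n = n₀ + ν ξ):
  D: 146 − 1(76.2) = 69.8
  E: 0 + 1(76.2) = 76.2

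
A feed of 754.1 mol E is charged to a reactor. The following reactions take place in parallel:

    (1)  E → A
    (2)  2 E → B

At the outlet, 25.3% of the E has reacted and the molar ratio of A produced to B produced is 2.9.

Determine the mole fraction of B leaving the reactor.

0.0544

Conversion of E: E consumed = 0.253 × 754.1 = 190.8 mol = 1ξ₁ + 2ξ₂.
Selectivity: 1ξ₁ / (1ξ₂) = 2.9 → ξ₁ = 2.9 ξ₂.
Substitute: (1·2.9 + 2) ξ₂ = 190.8 → ξ₂ = 38.94 mol, ξ₁ = 112.9 mol.
Outlet amounts (n = n₀ + Σ ν·ξ):
  E: 754.1 − 1(112.9) − 2(38.94) = 563.3
  A: 0 + 1(112.9) = 112.9
  B: 0 + 1(38.94) = 38.94
Total out = 715.2 mol; y_B = 38.94 / 715.2 = 0.05444.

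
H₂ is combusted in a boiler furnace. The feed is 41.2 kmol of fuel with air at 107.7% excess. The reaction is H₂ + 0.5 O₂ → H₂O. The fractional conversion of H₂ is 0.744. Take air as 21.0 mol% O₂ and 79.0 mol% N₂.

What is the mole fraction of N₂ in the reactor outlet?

0.701

Stoichiometric O₂ = 0.5 × 41.2 = 20.6 kmol; O₂ fed = 20.6 × 2.077 = 42.79 kmol.
N₂ fed = 42.79 × 79/21 = 161 kmol.
Fuel reacted = 0.744 × 41.2 → ξ = 30.65 kmol.
Outlet (n = n₀ + ν ξ):
  H₂: 41.2 − 1(30.65) = 10.55
  O₂: 42.79 − 0.5(30.65) = 27.46
  N₂: 161 (inert)
  H₂O: 0 + 1(30.65) = 30.65
Total out = 229.6 kmol; y_N₂ = 161 / 229.6 = 0.701.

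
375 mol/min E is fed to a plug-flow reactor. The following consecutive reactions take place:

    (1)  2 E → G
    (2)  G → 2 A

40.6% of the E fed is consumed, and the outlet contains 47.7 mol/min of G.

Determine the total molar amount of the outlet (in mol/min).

327 mol/min

Conversion of E: E consumed = 2ξ₁ = 0.406 × 375 → ξ₁ = 76.12 mol/min.
G balance: n_G = 0 + 1ξ₁ − 1ξ₂ = 47.7 → ξ₂ = (1·76.12 − 47.7)/1 = 28.42 mol/min.
Outlet amounts (n = n₀ + Σ ν·ξ):
  E: 375 − 2(76.12) = 222.8
  G: 0 + 1(76.12) − 1(28.42) = 47.7
  A: 0 + 2(28.42) = 56.85
Total out = 222.8 + 47.7 + 56.85 = 327.3 mol/min.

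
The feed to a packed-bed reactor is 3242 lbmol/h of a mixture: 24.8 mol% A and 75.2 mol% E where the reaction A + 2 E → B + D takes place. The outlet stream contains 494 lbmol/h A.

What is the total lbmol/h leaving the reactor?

For A: n = n₀ − 1ξ → 494 = 804 − 1ξ, giving ξ = 310 lbmol/h.
Outlet amounts (n = n₀ + ν ξ):
  A: 804 − 1(310) = 494
  E: 2438 − 2(310) = 1818
  B: 0 + 1(310) = 310
  D: 0 + 1(310) = 310
Total out = 494 + 1818 + 310 + 310 = 2932 lbmol/h.

2930 lbmol/h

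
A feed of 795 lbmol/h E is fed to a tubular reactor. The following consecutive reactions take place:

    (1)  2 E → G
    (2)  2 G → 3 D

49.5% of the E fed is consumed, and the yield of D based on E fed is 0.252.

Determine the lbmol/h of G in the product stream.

Conversion of E: E consumed = 2ξ₁ = 0.495 × 795 → ξ₁ = 196.8 lbmol/h.
Yield of D: 3ξ₂ / 795 = 0.252 → ξ₂ = 66.78 lbmol/h.
Outlet amounts (n = n₀ + Σ ν·ξ):
  E: 795 − 2(196.8) = 401.5
  G: 0 + 1(196.8) − 2(66.78) = 63.2
  D: 0 + 3(66.78) = 200.3

63.2 lbmol/h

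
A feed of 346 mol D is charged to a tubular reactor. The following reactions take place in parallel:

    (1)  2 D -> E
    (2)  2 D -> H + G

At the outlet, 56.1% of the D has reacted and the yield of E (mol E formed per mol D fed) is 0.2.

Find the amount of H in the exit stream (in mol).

27.9 mol

Yield of E: 1ξ₁ / 346 = 0.2 → ξ₁ = 69.2 mol.
Conversion of D: 2ξ₁ + 2ξ₂ = 0.561 × 346 = 194.1 → ξ₂ = 27.85 mol.
Outlet amounts (n = n₀ + Σ ν·ξ):
  D: 346 − 2(69.2) − 2(27.85) = 151.9
  E: 0 + 1(69.2) = 69.2
  H: 0 + 1(27.85) = 27.85
  G: 0 + 1(27.85) = 27.85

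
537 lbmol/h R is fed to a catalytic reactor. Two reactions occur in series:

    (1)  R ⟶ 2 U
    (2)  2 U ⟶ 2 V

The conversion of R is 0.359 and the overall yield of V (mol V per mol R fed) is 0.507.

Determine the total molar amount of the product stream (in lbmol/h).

Conversion of R: R consumed = 1ξ₁ = 0.359 × 537 → ξ₁ = 192.8 lbmol/h.
Yield of V: 2ξ₂ / 537 = 0.507 → ξ₂ = 136.1 lbmol/h.
Outlet amounts (n = n₀ + Σ ν·ξ):
  R: 537 − 1(192.8) = 344.2
  U: 0 + 2(192.8) − 2(136.1) = 113.3
  V: 0 + 2(136.1) = 272.3
Total out = 344.2 + 113.3 + 272.3 = 729.8 lbmol/h.

730 lbmol/h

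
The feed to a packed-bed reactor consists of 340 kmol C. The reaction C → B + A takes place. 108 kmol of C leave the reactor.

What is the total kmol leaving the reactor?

For C: n = n₀ − 1ξ → 108 = 340 − 1ξ, giving ξ = 232 kmol.
Outlet amounts (n = n₀ + ν ξ):
  C: 340 − 1(232) = 108
  B: 0 + 1(232) = 232
  A: 0 + 1(232) = 232
Total out = 108 + 232 + 232 = 572 kmol.

572 kmol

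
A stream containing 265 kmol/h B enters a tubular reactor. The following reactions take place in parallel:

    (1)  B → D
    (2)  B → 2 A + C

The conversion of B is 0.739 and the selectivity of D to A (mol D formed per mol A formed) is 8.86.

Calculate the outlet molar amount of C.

10.5 kmol/h

Conversion of B: B consumed = 0.739 × 265 = 195.8 kmol/h = 1ξ₁ + 1ξ₂.
Selectivity: 1ξ₁ / (2ξ₂) = 8.86 → ξ₁ = 17.72 ξ₂.
Substitute: (1·17.72 + 1) ξ₂ = 195.8 → ξ₂ = 10.46 kmol/h, ξ₁ = 185.4 kmol/h.
Outlet amounts (n = n₀ + Σ ν·ξ):
  B: 265 − 1(185.4) − 1(10.46) = 69.17
  D: 0 + 1(185.4) = 185.4
  A: 0 + 2(10.46) = 20.92
  C: 0 + 1(10.46) = 10.46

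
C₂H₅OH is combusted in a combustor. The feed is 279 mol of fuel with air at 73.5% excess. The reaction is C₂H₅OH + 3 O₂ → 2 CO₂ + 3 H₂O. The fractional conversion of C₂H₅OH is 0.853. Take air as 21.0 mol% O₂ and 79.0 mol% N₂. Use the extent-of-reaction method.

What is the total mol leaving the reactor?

Stoichiometric O₂ = 3 × 279 = 837 mol; O₂ fed = 837 × 1.735 = 1452 mol.
N₂ fed = 1452 × 79/21 = 5463 mol.
Fuel reacted = 0.853 × 279 → ξ = 238 mol.
Outlet (n = n₀ + ν ξ):
  C₂H₅OH: 279 − 1(238) = 41.01
  O₂: 1452 − 3(238) = 738.2
  N₂: 5463 (inert)
  CO₂: 0 + 2(238) = 476
  H₂O: 0 + 3(238) = 714
Total out = 41.01 + 738.2 + 5463 + 476 + 714 = 7432 mol.

7430 mol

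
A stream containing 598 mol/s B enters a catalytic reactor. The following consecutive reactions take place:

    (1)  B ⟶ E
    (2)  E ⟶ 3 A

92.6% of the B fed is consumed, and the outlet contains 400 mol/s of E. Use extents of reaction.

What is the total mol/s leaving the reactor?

905 mol/s

Conversion of B: B consumed = 1ξ₁ = 0.926 × 598 → ξ₁ = 553.7 mol/s.
E balance: n_E = 0 + 1ξ₁ − 1ξ₂ = 400 → ξ₂ = (1·553.7 − 400)/1 = 153.7 mol/s.
Outlet amounts (n = n₀ + Σ ν·ξ):
  B: 598 − 1(553.7) = 44.25
  E: 0 + 1(553.7) − 1(153.7) = 400
  A: 0 + 3(153.7) = 461.2
Total out = 44.25 + 400 + 461.2 = 905.5 mol/s.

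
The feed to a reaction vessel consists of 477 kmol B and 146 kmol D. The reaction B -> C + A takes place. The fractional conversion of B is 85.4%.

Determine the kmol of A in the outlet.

407 kmol

B reacted = 0.854 × 477 = 407.4 kmol; ν_B = −1, so ξ = 407.4/1 = 407.4 kmol.
Outlet amounts (n = n₀ + ν ξ):
  B: 477 − 1(407.4) = 69.64
  C: 0 + 1(407.4) = 407.4
  A: 0 + 1(407.4) = 407.4
  D: 146 (inert)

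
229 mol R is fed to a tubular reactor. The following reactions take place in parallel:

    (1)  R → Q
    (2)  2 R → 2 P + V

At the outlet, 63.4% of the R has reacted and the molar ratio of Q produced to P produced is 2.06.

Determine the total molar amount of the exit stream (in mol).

Conversion of R: R consumed = 0.634 × 229 = 145.2 mol = 1ξ₁ + 2ξ₂.
Selectivity: 1ξ₁ / (2ξ₂) = 2.06 → ξ₁ = 4.12 ξ₂.
Substitute: (1·4.12 + 2) ξ₂ = 145.2 → ξ₂ = 23.72 mol, ξ₁ = 97.74 mol.
Outlet amounts (n = n₀ + Σ ν·ξ):
  R: 229 − 1(97.74) − 2(23.72) = 83.81
  Q: 0 + 1(97.74) = 97.74
  P: 0 + 2(23.72) = 47.45
  V: 0 + 1(23.72) = 23.72
Total out = 83.81 + 97.74 + 47.45 + 23.72 = 252.7 mol.

253 mol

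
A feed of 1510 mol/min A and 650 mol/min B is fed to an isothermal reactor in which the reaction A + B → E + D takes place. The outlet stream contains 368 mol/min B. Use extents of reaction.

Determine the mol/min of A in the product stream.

1230 mol/min

For B: n = n₀ − 1ξ → 368 = 650 − 1ξ, giving ξ = 282 mol/min.
Outlet amounts (n = n₀ + ν ξ):
  A: 1510 − 1(282) = 1228
  B: 650 − 1(282) = 368
  E: 0 + 1(282) = 282
  D: 0 + 1(282) = 282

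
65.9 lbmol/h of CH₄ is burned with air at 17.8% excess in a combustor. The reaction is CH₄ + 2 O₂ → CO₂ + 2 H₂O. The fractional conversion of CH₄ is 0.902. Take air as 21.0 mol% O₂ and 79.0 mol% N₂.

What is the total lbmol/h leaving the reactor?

805 lbmol/h

Stoichiometric O₂ = 2 × 65.9 = 131.8 lbmol/h; O₂ fed = 131.8 × 1.178 = 155.3 lbmol/h.
N₂ fed = 155.3 × 79/21 = 584.1 lbmol/h.
Fuel reacted = 0.902 × 65.9 → ξ = 59.44 lbmol/h.
Outlet (n = n₀ + ν ξ):
  CH₄: 65.9 − 1(59.44) = 6.458
  O₂: 155.3 − 2(59.44) = 36.38
  N₂: 584.1 (inert)
  CO₂: 0 + 1(59.44) = 59.44
  H₂O: 0 + 2(59.44) = 118.9
Total out = 6.458 + 36.38 + 584.1 + 59.44 + 118.9 = 805.2 lbmol/h.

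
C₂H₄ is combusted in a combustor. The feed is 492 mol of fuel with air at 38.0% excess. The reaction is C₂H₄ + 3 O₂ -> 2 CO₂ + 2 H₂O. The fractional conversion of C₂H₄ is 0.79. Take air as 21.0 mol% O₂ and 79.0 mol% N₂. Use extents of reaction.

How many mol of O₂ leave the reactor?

871 mol

Stoichiometric O₂ = 3 × 492 = 1476 mol; O₂ fed = 1476 × 1.380 = 2037 mol.
N₂ fed = 2037 × 79/21 = 7663 mol.
Fuel reacted = 0.79 × 492 → ξ = 388.7 mol.
Outlet (n = n₀ + ν ξ):
  C₂H₄: 492 − 1(388.7) = 103.3
  O₂: 2037 − 3(388.7) = 870.8
  N₂: 7663 (inert)
  CO₂: 0 + 2(388.7) = 777.4
  H₂O: 0 + 2(388.7) = 777.4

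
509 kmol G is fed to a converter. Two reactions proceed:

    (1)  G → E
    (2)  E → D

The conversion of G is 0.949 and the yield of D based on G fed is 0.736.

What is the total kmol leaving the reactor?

509 kmol

Conversion of G: G consumed = 1ξ₁ = 0.949 × 509 → ξ₁ = 483 kmol.
Yield of D: 1ξ₂ / 509 = 0.736 → ξ₂ = 374.6 kmol.
Outlet amounts (n = n₀ + Σ ν·ξ):
  G: 509 − 1(483) = 25.96
  E: 0 + 1(483) − 1(374.6) = 108.4
  D: 0 + 1(374.6) = 374.6
Total out = 25.96 + 108.4 + 374.6 = 509 kmol.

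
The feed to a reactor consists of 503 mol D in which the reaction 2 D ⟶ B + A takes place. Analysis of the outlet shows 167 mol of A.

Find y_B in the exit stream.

For A: n = n₀ + 1ξ → 167 = 0 + 1ξ, giving ξ = 167 mol.
Outlet amounts (n = n₀ + ν ξ):
  D: 503 − 2(167) = 169
  B: 0 + 1(167) = 167
  A: 0 + 1(167) = 167
Total out = 503 mol; y_B = 167 / 503 = 0.332.

0.332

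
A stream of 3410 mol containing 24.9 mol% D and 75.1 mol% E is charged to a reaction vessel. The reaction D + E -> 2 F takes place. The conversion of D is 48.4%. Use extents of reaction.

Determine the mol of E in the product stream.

D reacted = 0.484 × 849.1 = 411 mol; ν_D = −1, so ξ = 411/1 = 411 mol.
Outlet amounts (n = n₀ + ν ξ):
  D: 849.1 − 1(411) = 438.1
  E: 2561 − 1(411) = 2150
  F: 0 + 2(411) = 821.9

2150 mol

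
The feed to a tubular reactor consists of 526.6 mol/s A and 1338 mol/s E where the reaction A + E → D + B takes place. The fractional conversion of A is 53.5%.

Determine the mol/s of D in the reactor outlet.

282 mol/s

A reacted = 0.535 × 526.6 = 281.7 mol/s; ν_A = −1, so ξ = 281.7/1 = 281.7 mol/s.
Outlet amounts (n = n₀ + ν ξ):
  A: 526.6 − 1(281.7) = 244.9
  E: 1338 − 1(281.7) = 1056
  D: 0 + 1(281.7) = 281.7
  B: 0 + 1(281.7) = 281.7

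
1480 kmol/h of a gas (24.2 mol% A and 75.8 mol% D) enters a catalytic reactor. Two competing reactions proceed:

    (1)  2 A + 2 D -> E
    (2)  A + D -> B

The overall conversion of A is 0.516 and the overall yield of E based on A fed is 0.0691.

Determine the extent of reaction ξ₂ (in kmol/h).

ξ₂ = 135 kmol/h

Yield of E: 1ξ₁ / 358.2 = 0.0691 → ξ₁ = 24.75 kmol/h.
Conversion of A: 2ξ₁ + 1ξ₂ = 0.516 × 358.2 = 184.8 → ξ₂ = 135.3 kmol/h.
Outlet amounts (n = n₀ + Σ ν·ξ):
  A: 358.2 − 2(24.75) − 1(135.3) = 173.3
  D: 1122 − 2(24.75) − 1(135.3) = 937
  E: 0 + 1(24.75) = 24.75
  B: 0 + 1(135.3) = 135.3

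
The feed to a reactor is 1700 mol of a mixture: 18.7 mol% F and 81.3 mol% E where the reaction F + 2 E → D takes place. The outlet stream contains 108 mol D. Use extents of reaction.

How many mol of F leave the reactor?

For D: n = n₀ + 1ξ → 108 = 0 + 1ξ, giving ξ = 108 mol.
Outlet amounts (n = n₀ + ν ξ):
  F: 317.9 − 1(108) = 209.9
  E: 1382 − 2(108) = 1166
  D: 0 + 1(108) = 108

210 mol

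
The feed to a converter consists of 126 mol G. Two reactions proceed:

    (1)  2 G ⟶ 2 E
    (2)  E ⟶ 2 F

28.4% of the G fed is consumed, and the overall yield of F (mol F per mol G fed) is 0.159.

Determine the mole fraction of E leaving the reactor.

0.189

Conversion of G: G consumed = 2ξ₁ = 0.284 × 126 → ξ₁ = 17.89 mol.
Yield of F: 2ξ₂ / 126 = 0.159 → ξ₂ = 10.02 mol.
Outlet amounts (n = n₀ + Σ ν·ξ):
  G: 126 − 2(17.89) = 90.22
  E: 0 + 2(17.89) − 1(10.02) = 25.77
  F: 0 + 2(10.02) = 20.03
Total out = 136 mol; y_E = 25.77 / 136 = 0.1894.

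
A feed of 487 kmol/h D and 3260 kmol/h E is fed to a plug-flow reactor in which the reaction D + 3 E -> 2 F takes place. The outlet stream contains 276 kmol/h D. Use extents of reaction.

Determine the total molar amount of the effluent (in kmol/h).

3320 kmol/h

For D: n = n₀ − 1ξ → 276 = 487 − 1ξ, giving ξ = 211 kmol/h.
Outlet amounts (n = n₀ + ν ξ):
  D: 487 − 1(211) = 276
  E: 3260 − 3(211) = 2627
  F: 0 + 2(211) = 422
Total out = 276 + 2627 + 422 = 3325 kmol/h.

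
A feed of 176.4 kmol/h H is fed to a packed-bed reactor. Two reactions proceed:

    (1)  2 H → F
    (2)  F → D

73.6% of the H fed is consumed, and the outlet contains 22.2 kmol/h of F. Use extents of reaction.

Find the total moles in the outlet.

111 kmol/h

Conversion of H: H consumed = 2ξ₁ = 0.736 × 176.4 → ξ₁ = 64.92 kmol/h.
F balance: n_F = 0 + 1ξ₁ − 1ξ₂ = 22.2 → ξ₂ = (1·64.92 − 22.2)/1 = 42.72 kmol/h.
Outlet amounts (n = n₀ + Σ ν·ξ):
  H: 176.4 − 2(64.92) = 46.57
  F: 0 + 1(64.92) − 1(42.72) = 22.2
  D: 0 + 1(42.72) = 42.72
Total out = 46.57 + 22.2 + 42.72 = 111.5 kmol/h.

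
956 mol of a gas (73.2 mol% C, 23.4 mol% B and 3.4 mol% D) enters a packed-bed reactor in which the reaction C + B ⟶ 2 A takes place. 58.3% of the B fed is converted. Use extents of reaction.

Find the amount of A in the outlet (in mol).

261 mol

B reacted = 0.583 × 223.7 = 130.4 mol; ν_B = −1, so ξ = 130.4/1 = 130.4 mol.
Outlet amounts (n = n₀ + ν ξ):
  C: 699.8 − 1(130.4) = 569.4
  B: 223.7 − 1(130.4) = 93.28
  A: 0 + 2(130.4) = 260.8
  D: 32.5 (inert)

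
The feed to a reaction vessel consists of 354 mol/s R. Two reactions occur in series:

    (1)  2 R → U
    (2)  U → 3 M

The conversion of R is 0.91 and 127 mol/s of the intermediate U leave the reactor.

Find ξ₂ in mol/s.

Conversion of R: R consumed = 2ξ₁ = 0.91 × 354 → ξ₁ = 161.1 mol/s.
U balance: n_U = 0 + 1ξ₁ − 1ξ₂ = 127 → ξ₂ = (1·161.1 − 127)/1 = 34.07 mol/s.
Outlet amounts (n = n₀ + Σ ν·ξ):
  R: 354 − 2(161.1) = 31.86
  U: 0 + 1(161.1) − 1(34.07) = 127
  M: 0 + 3(34.07) = 102.2

ξ₂ = 34.1 mol/s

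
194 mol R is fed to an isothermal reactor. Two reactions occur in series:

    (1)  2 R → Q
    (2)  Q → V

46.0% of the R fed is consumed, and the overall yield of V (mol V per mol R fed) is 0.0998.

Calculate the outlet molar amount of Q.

Conversion of R: R consumed = 2ξ₁ = 0.46 × 194 → ξ₁ = 44.62 mol.
Yield of V: 1ξ₂ / 194 = 0.0998 → ξ₂ = 19.36 mol.
Outlet amounts (n = n₀ + Σ ν·ξ):
  R: 194 − 2(44.62) = 104.8
  Q: 0 + 1(44.62) − 1(19.36) = 25.26
  V: 0 + 1(19.36) = 19.36

25.3 mol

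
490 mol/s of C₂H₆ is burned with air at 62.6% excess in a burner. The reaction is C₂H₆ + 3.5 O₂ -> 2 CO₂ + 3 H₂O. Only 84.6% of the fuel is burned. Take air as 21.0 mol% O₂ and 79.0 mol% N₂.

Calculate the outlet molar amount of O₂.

1340 mol/s

Stoichiometric O₂ = 3.5 × 490 = 1715 mol/s; O₂ fed = 1715 × 1.626 = 2789 mol/s.
N₂ fed = 2789 × 79/21 = 10490 mol/s.
Fuel reacted = 0.846 × 490 → ξ = 414.5 mol/s.
Outlet (n = n₀ + ν ξ):
  C₂H₆: 490 − 1(414.5) = 75.46
  O₂: 2789 − 3.5(414.5) = 1338
  N₂: 10490 (inert)
  CO₂: 0 + 2(414.5) = 829.1
  H₂O: 0 + 3(414.5) = 1244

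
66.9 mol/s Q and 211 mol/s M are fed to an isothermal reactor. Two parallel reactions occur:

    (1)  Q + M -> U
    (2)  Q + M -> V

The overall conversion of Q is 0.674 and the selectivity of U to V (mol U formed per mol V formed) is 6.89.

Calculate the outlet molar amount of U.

Conversion of Q: Q consumed = 0.674 × 66.9 = 45.09 mol/s = 1ξ₁ + 1ξ₂.
Selectivity: 1ξ₁ / (1ξ₂) = 6.89 → ξ₁ = 6.89 ξ₂.
Substitute: (1·6.89 + 1) ξ₂ = 45.09 → ξ₂ = 5.715 mol/s, ξ₁ = 39.38 mol/s.
Outlet amounts (n = n₀ + Σ ν·ξ):
  Q: 66.9 − 1(39.38) − 1(5.715) = 21.81
  M: 211 − 1(39.38) − 1(5.715) = 165.9
  U: 0 + 1(39.38) = 39.38
  V: 0 + 1(5.715) = 5.715

39.4 mol/s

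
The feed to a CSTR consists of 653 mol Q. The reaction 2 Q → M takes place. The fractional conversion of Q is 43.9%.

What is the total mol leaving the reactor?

Q reacted = 0.439 × 653 = 286.7 mol; ν_Q = −2, so ξ = 286.7/2 = 143.3 mol.
Outlet amounts (n = n₀ + ν ξ):
  Q: 653 − 2(143.3) = 366.3
  M: 0 + 1(143.3) = 143.3
Total out = 366.3 + 143.3 = 509.7 mol.

510 mol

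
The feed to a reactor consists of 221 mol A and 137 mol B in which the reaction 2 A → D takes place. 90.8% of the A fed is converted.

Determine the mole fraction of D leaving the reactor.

0.389

A reacted = 0.908 × 221 = 200.7 mol; ν_A = −2, so ξ = 200.7/2 = 100.3 mol.
Outlet amounts (n = n₀ + ν ξ):
  A: 221 − 2(100.3) = 20.33
  D: 0 + 1(100.3) = 100.3
  B: 137 (inert)
Total out = 257.7 mol; y_D = 100.3 / 257.7 = 0.3894.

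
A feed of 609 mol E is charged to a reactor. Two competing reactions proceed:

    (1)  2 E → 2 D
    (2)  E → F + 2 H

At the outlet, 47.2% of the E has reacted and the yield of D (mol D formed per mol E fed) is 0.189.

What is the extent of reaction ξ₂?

Yield of D: 2ξ₁ / 609 = 0.189 → ξ₁ = 57.55 mol.
Conversion of E: 2ξ₁ + 1ξ₂ = 0.472 × 609 = 287.4 → ξ₂ = 172.3 mol.
Outlet amounts (n = n₀ + Σ ν·ξ):
  E: 609 − 2(57.55) − 1(172.3) = 321.6
  D: 0 + 2(57.55) = 115.1
  F: 0 + 1(172.3) = 172.3
  H: 0 + 2(172.3) = 344.7

ξ₂ = 172 mol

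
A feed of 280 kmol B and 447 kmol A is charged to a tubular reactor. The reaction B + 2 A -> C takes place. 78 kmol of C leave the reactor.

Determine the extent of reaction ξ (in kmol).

ξ = 78 kmol

For C: n = n₀ + 1ξ → 78 = 0 + 1ξ, giving ξ = 78 kmol.
Outlet amounts (n = n₀ + ν ξ):
  B: 280 − 1(78) = 202
  A: 447 − 2(78) = 291
  C: 0 + 1(78) = 78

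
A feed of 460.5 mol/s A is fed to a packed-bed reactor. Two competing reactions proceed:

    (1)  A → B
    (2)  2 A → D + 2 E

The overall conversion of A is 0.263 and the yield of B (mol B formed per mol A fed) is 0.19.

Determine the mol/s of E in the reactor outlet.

Yield of B: 1ξ₁ / 460.5 = 0.19 → ξ₁ = 87.5 mol/s.
Conversion of A: 1ξ₁ + 2ξ₂ = 0.263 × 460.5 = 121.1 → ξ₂ = 16.81 mol/s.
Outlet amounts (n = n₀ + Σ ν·ξ):
  A: 460.5 − 1(87.5) − 2(16.81) = 339.4
  B: 0 + 1(87.5) = 87.5
  D: 0 + 1(16.81) = 16.81
  E: 0 + 2(16.81) = 33.62

33.6 mol/s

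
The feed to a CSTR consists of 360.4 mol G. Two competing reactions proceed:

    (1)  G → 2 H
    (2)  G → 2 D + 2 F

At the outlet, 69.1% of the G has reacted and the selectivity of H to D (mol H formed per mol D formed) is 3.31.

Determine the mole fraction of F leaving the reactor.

0.159

Conversion of G: G consumed = 0.691 × 360.4 = 249 mol = 1ξ₁ + 1ξ₂.
Selectivity: 2ξ₁ / (2ξ₂) = 3.31 → ξ₁ = 3.31 ξ₂.
Substitute: (1·3.31 + 1) ξ₂ = 249 → ξ₂ = 57.78 mol, ξ₁ = 191.3 mol.
Outlet amounts (n = n₀ + Σ ν·ξ):
  G: 360.4 − 1(191.3) − 1(57.78) = 111.4
  H: 0 + 2(191.3) = 382.5
  D: 0 + 2(57.78) = 115.6
  F: 0 + 2(57.78) = 115.6
Total out = 725 mol; y_F = 115.6 / 725 = 0.1594.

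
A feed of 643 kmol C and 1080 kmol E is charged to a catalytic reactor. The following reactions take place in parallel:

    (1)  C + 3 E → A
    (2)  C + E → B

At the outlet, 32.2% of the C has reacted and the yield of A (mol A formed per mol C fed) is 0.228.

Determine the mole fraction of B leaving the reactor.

0.0494

Yield of A: 1ξ₁ / 643 = 0.228 → ξ₁ = 146.6 kmol.
Conversion of C: 1ξ₁ + 1ξ₂ = 0.322 × 643 = 207 → ξ₂ = 60.44 kmol.
Outlet amounts (n = n₀ + Σ ν·ξ):
  C: 643 − 1(146.6) − 1(60.44) = 436
  E: 1080 − 3(146.6) − 1(60.44) = 579.7
  A: 0 + 1(146.6) = 146.6
  B: 0 + 1(60.44) = 60.44
Total out = 1223 kmol; y_B = 60.44 / 1223 = 0.04943.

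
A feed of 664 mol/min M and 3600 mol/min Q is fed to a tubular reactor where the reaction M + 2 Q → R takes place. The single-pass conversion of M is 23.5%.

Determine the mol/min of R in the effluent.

156 mol/min

M reacted = 0.235 × 664 = 156 mol/min; ν_M = −1, so ξ = 156/1 = 156 mol/min.
Outlet amounts (n = n₀ + ν ξ):
  M: 664 − 1(156) = 508
  Q: 3600 − 2(156) = 3288
  R: 0 + 1(156) = 156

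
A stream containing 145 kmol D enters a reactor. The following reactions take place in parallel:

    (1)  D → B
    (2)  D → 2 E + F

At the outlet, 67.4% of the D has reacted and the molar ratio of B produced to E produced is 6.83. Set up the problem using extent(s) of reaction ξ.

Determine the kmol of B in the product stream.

91.1 kmol

Conversion of D: D consumed = 0.674 × 145 = 97.73 kmol = 1ξ₁ + 1ξ₂.
Selectivity: 1ξ₁ / (2ξ₂) = 6.83 → ξ₁ = 13.66 ξ₂.
Substitute: (1·13.66 + 1) ξ₂ = 97.73 → ξ₂ = 6.666 kmol, ξ₁ = 91.06 kmol.
Outlet amounts (n = n₀ + Σ ν·ξ):
  D: 145 − 1(91.06) − 1(6.666) = 47.27
  B: 0 + 1(91.06) = 91.06
  E: 0 + 2(6.666) = 13.33
  F: 0 + 1(6.666) = 6.666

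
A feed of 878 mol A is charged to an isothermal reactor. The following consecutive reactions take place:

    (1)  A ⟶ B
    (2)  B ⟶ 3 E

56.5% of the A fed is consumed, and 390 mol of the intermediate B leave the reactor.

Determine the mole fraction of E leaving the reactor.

0.292

Conversion of A: A consumed = 1ξ₁ = 0.565 × 878 → ξ₁ = 496.1 mol.
B balance: n_B = 0 + 1ξ₁ − 1ξ₂ = 390 → ξ₂ = (1·496.1 − 390)/1 = 106.1 mol.
Outlet amounts (n = n₀ + Σ ν·ξ):
  A: 878 − 1(496.1) = 381.9
  B: 0 + 1(496.1) − 1(106.1) = 390
  E: 0 + 3(106.1) = 318.2
Total out = 1090 mol; y_E = 318.2 / 1090 = 0.2919.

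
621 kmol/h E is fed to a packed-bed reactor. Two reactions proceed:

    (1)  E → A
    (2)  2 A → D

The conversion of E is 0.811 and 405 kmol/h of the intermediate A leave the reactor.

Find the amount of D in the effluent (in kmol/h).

Conversion of E: E consumed = 1ξ₁ = 0.811 × 621 → ξ₁ = 503.6 kmol/h.
A balance: n_A = 0 + 1ξ₁ − 2ξ₂ = 405 → ξ₂ = (1·503.6 − 405)/2 = 49.32 kmol/h.
Outlet amounts (n = n₀ + Σ ν·ξ):
  E: 621 − 1(503.6) = 117.4
  A: 0 + 1(503.6) − 2(49.32) = 405
  D: 0 + 1(49.32) = 49.32

49.3 kmol/h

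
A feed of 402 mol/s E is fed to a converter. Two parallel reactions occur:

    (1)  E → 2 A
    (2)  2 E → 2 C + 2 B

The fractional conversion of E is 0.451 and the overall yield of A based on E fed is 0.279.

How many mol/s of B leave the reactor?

125 mol/s

Yield of A: 2ξ₁ / 402 = 0.279 → ξ₁ = 56.08 mol/s.
Conversion of E: 1ξ₁ + 2ξ₂ = 0.451 × 402 = 181.3 → ξ₂ = 62.61 mol/s.
Outlet amounts (n = n₀ + Σ ν·ξ):
  E: 402 − 1(56.08) − 2(62.61) = 220.7
  A: 0 + 2(56.08) = 112.2
  C: 0 + 2(62.61) = 125.2
  B: 0 + 2(62.61) = 125.2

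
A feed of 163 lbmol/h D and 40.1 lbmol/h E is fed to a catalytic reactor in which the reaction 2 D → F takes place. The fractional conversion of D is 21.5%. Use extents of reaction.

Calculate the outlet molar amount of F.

D reacted = 0.215 × 163 = 35.05 lbmol/h; ν_D = −2, so ξ = 35.05/2 = 17.52 lbmol/h.
Outlet amounts (n = n₀ + ν ξ):
  D: 163 − 2(17.52) = 128
  F: 0 + 1(17.52) = 17.52
  E: 40.1 (inert)

17.5 lbmol/h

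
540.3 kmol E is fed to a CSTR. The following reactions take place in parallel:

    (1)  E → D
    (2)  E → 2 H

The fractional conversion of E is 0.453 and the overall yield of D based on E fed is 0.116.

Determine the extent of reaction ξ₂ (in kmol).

Yield of D: 1ξ₁ / 540.3 = 0.116 → ξ₁ = 62.67 kmol.
Conversion of E: 1ξ₁ + 1ξ₂ = 0.453 × 540.3 = 244.8 → ξ₂ = 182.1 kmol.
Outlet amounts (n = n₀ + Σ ν·ξ):
  E: 540.3 − 1(62.67) − 1(182.1) = 295.5
  D: 0 + 1(62.67) = 62.67
  H: 0 + 2(182.1) = 364.2

ξ₂ = 182 kmol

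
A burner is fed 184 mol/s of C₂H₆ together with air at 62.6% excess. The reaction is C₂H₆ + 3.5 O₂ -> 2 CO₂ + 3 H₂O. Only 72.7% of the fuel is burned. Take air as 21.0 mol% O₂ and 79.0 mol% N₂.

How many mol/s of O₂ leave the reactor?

Stoichiometric O₂ = 3.5 × 184 = 644 mol/s; O₂ fed = 644 × 1.626 = 1047 mol/s.
N₂ fed = 1047 × 79/21 = 3939 mol/s.
Fuel reacted = 0.727 × 184 → ξ = 133.8 mol/s.
Outlet (n = n₀ + ν ξ):
  C₂H₆: 184 − 1(133.8) = 50.23
  O₂: 1047 − 3.5(133.8) = 579
  N₂: 3939 (inert)
  CO₂: 0 + 2(133.8) = 267.5
  H₂O: 0 + 3(133.8) = 401.3

579 mol/s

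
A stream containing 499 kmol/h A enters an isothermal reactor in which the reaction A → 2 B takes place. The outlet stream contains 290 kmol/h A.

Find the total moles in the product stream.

For A: n = n₀ − 1ξ → 290 = 499 − 1ξ, giving ξ = 209 kmol/h.
Outlet amounts (n = n₀ + ν ξ):
  A: 499 − 1(209) = 290
  B: 0 + 2(209) = 418
Total out = 290 + 418 = 708 kmol/h.

708 kmol/h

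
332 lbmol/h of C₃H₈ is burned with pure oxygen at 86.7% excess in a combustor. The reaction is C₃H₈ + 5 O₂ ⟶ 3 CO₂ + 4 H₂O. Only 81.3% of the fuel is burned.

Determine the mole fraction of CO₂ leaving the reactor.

Stoichiometric O₂ = 5 × 332 = 1660 lbmol/h; O₂ fed = 1660 × 1.867 = 3099 lbmol/h.
Fuel reacted = 0.813 × 332 → ξ = 269.9 lbmol/h.
Outlet (n = n₀ + ν ξ):
  C₃H₈: 332 − 1(269.9) = 62.08
  O₂: 3099 − 5(269.9) = 1750
  CO₂: 0 + 3(269.9) = 809.7
  H₂O: 0 + 4(269.9) = 1080
Total out = 3701 lbmol/h; y_CO₂ = 809.7 / 3701 = 0.2188.

0.219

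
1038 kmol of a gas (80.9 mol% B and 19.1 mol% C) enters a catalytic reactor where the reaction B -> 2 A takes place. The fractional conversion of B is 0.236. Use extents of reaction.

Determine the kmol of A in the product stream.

B reacted = 0.236 × 839.7 = 198.2 kmol; ν_B = −1, so ξ = 198.2/1 = 198.2 kmol.
Outlet amounts (n = n₀ + ν ξ):
  B: 839.7 − 1(198.2) = 641.6
  A: 0 + 2(198.2) = 396.4
  C: 198.3 (inert)

396 kmol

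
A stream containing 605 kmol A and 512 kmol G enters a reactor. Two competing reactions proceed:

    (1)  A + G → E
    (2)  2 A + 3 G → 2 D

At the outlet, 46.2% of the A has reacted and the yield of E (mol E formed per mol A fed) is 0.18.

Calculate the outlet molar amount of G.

Yield of E: 1ξ₁ / 605 = 0.18 → ξ₁ = 108.9 kmol.
Conversion of A: 1ξ₁ + 2ξ₂ = 0.462 × 605 = 279.5 → ξ₂ = 85.31 kmol.
Outlet amounts (n = n₀ + Σ ν·ξ):
  A: 605 − 1(108.9) − 2(85.31) = 325.5
  G: 512 − 1(108.9) − 3(85.31) = 147.2
  E: 0 + 1(108.9) = 108.9
  D: 0 + 2(85.31) = 170.6

147 kmol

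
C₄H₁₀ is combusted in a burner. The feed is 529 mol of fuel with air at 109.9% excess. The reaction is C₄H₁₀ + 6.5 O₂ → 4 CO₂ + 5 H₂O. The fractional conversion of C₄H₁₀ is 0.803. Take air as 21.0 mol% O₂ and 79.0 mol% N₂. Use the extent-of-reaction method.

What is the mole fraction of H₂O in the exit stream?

0.0598

Stoichiometric O₂ = 6.5 × 529 = 3438 mol; O₂ fed = 3438 × 2.099 = 7217 mol.
N₂ fed = 7217 × 79/21 = 27150 mol.
Fuel reacted = 0.803 × 529 → ξ = 424.8 mol.
Outlet (n = n₀ + ν ξ):
  C₄H₁₀: 529 − 1(424.8) = 104.2
  O₂: 7217 − 6.5(424.8) = 4456
  N₂: 27150 (inert)
  CO₂: 0 + 4(424.8) = 1699
  H₂O: 0 + 5(424.8) = 2124
Total out = 35530 mol; y_H₂O = 2124 / 35530 = 0.05977.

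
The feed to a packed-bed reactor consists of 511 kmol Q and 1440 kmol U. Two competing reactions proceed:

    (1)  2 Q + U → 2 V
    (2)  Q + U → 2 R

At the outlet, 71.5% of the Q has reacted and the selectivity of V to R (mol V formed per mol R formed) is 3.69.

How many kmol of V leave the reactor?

322 kmol

Conversion of Q: Q consumed = 0.715 × 511 = 365.4 kmol = 2ξ₁ + 1ξ₂.
Selectivity: 2ξ₁ / (2ξ₂) = 3.69 → ξ₁ = 3.69 ξ₂.
Substitute: (2·3.69 + 1) ξ₂ = 365.4 → ξ₂ = 43.6 kmol, ξ₁ = 160.9 kmol.
Outlet amounts (n = n₀ + Σ ν·ξ):
  Q: 511 − 2(160.9) − 1(43.6) = 145.6
  U: 1440 − 1(160.9) − 1(43.6) = 1236
  V: 0 + 2(160.9) = 321.8
  R: 0 + 2(43.6) = 87.2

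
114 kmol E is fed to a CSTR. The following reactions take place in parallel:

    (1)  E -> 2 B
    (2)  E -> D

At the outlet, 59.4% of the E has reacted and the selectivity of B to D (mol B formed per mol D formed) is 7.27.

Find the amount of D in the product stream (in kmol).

Conversion of E: E consumed = 0.594 × 114 = 67.72 kmol = 1ξ₁ + 1ξ₂.
Selectivity: 2ξ₁ / (1ξ₂) = 7.27 → ξ₁ = 3.635 ξ₂.
Substitute: (1·3.635 + 1) ξ₂ = 67.72 → ξ₂ = 14.61 kmol, ξ₁ = 53.11 kmol.
Outlet amounts (n = n₀ + Σ ν·ξ):
  E: 114 − 1(53.11) − 1(14.61) = 46.28
  B: 0 + 2(53.11) = 106.2
  D: 0 + 1(14.61) = 14.61

14.6 kmol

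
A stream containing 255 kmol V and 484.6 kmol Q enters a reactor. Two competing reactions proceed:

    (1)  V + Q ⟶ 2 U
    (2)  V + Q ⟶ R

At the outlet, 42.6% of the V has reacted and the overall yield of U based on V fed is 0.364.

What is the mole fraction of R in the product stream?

Yield of U: 2ξ₁ / 255 = 0.364 → ξ₁ = 46.41 kmol.
Conversion of V: 1ξ₁ + 1ξ₂ = 0.426 × 255 = 108.6 → ξ₂ = 62.22 kmol.
Outlet amounts (n = n₀ + Σ ν·ξ):
  V: 255 − 1(46.41) − 1(62.22) = 146.4
  Q: 484.6 − 1(46.41) − 1(62.22) = 376
  U: 0 + 2(46.41) = 92.82
  R: 0 + 1(62.22) = 62.22
Total out = 677.4 kmol; y_R = 62.22 / 677.4 = 0.09185.

0.0919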